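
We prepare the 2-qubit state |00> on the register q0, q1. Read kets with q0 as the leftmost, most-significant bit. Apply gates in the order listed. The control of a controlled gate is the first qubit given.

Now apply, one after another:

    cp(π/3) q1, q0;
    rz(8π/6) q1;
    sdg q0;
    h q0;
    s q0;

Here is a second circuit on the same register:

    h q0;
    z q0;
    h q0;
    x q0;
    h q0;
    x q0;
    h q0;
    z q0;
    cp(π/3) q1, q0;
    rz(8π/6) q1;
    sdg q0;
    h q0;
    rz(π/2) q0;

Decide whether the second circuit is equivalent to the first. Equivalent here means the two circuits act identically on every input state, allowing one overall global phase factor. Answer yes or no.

Yes: on every input state the two circuits agree up to one overall phase factor.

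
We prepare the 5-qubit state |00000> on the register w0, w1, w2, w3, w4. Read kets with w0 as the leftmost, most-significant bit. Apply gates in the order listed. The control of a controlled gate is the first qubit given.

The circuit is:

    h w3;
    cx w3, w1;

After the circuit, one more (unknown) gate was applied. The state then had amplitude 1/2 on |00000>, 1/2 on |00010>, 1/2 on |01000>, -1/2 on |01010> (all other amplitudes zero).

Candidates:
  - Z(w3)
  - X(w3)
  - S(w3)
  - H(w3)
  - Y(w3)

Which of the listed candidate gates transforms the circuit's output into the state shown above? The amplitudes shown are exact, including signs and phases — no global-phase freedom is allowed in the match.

It was H(w3) that produced the state shown.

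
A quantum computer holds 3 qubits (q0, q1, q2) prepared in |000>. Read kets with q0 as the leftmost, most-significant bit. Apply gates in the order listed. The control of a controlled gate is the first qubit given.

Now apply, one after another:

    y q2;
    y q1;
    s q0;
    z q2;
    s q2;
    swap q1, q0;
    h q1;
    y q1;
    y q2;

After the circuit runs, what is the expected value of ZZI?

The expectation value of ZZI is 0.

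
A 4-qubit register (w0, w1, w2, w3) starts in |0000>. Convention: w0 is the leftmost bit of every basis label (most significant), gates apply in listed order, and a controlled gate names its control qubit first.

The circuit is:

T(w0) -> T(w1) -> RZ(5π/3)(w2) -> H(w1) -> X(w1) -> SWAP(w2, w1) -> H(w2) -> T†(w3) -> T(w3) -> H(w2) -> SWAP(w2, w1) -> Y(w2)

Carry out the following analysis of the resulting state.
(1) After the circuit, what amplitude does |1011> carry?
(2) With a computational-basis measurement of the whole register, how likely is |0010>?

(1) The amplitude on |1011> is 0.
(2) The probability of measuring |0010> is 1/2.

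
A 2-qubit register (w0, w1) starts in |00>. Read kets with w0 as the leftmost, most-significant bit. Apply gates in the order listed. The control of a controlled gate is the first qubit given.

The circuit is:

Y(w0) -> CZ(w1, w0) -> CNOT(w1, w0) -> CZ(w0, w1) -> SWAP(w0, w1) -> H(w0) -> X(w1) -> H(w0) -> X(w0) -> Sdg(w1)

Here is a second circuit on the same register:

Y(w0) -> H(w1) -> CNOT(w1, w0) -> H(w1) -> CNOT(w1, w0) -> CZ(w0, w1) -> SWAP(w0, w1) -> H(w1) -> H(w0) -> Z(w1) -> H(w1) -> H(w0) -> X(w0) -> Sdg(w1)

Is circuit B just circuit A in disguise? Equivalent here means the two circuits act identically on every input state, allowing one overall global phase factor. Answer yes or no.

No — the two circuits implement different unitaries, even allowing a global phase.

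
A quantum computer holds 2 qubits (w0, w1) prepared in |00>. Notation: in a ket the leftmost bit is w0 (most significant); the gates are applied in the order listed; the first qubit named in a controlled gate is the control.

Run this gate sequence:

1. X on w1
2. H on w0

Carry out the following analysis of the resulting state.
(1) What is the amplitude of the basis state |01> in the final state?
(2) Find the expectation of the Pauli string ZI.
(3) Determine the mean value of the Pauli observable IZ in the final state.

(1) |01> carries amplitude sqrt(2)/2 in the final state.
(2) In the final state, ZI has expectation 0.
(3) The expectation value of IZ is -1.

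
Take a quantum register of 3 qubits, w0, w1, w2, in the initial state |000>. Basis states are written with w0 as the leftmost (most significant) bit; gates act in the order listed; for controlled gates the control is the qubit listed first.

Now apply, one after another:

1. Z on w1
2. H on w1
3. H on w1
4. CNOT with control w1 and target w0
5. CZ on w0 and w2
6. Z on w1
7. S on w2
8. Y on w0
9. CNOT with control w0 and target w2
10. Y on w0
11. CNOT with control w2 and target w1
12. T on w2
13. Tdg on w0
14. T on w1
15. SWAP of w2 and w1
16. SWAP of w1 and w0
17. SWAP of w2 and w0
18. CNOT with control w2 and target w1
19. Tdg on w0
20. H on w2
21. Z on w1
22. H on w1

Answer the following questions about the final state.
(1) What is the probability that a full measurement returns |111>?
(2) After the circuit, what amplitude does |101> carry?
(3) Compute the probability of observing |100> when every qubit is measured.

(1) A full measurement returns |111> with probability 1/4. Key observation: steps 2-3 multiply out to the identity, so the circuit reduces to the remaining gates.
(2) |101> carries amplitude exp(I*pi/4)/2 in the final state.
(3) The probability of measuring |100> is 1/4.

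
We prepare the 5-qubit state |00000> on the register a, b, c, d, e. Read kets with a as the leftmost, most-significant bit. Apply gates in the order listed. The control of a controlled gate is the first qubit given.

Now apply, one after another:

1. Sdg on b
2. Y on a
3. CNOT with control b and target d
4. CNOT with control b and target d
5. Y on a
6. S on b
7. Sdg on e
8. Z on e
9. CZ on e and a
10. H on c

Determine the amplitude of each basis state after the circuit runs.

The resulting statevector has amplitude sqrt(2)/2 on |00000>, sqrt(2)/2 on |00100>, and 0 on every other basis state.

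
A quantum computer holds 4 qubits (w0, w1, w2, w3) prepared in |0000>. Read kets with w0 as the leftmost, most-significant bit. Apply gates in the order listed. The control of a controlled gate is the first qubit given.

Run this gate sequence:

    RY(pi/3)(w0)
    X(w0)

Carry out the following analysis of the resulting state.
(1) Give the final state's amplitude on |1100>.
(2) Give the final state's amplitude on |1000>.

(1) The amplitude on |1100> is 0.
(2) |1000> carries amplitude sqrt(3)/2 in the final state.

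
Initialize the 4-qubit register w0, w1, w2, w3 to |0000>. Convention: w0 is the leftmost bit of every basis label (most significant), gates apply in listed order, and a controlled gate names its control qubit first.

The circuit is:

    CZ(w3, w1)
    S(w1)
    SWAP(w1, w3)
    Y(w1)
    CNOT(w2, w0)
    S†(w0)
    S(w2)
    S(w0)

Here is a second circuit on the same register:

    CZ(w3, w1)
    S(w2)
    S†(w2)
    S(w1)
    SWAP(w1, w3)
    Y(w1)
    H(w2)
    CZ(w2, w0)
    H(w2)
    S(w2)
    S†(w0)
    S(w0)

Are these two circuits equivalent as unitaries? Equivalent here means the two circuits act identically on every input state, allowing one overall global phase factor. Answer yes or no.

No: there is an input state on which the two circuits produce genuinely different outputs (not merely differing by a phase).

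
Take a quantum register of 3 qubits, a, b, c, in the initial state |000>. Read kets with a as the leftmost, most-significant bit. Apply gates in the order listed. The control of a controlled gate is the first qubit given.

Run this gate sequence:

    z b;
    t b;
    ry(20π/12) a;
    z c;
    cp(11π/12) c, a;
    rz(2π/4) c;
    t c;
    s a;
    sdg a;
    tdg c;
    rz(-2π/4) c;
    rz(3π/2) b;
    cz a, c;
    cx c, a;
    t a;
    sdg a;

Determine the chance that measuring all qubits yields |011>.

A full measurement returns |011> with probability 0. Key observation: the block from step 6 through step 11 cancels to the identity and can be dropped.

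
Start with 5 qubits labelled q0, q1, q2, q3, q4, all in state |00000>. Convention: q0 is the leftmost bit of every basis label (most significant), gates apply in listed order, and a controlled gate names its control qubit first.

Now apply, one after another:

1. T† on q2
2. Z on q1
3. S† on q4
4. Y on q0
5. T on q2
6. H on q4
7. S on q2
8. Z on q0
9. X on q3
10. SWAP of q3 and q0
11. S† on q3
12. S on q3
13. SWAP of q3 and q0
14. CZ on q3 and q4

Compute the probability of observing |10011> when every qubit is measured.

A full measurement returns |10011> with probability 1/2. Key observation: the block from step 10 through step 13 cancels to the identity and can be dropped.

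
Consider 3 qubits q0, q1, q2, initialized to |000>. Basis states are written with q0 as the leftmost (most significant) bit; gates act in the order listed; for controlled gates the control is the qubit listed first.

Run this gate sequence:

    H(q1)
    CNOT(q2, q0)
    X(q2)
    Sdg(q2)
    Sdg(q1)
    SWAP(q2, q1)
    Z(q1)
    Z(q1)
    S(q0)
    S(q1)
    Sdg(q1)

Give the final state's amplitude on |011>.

|011> carries amplitude -sqrt(2)/2 in the final state. Key observation: the block from step 10 through step 11 cancels to the identity and can be dropped.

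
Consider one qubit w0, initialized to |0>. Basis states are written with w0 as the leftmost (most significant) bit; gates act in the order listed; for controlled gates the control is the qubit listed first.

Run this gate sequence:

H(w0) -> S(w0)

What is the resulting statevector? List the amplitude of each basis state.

After the circuit, the state carries amplitude sqrt(2)/2 on |0>, sqrt(2)*I/2 on |1>.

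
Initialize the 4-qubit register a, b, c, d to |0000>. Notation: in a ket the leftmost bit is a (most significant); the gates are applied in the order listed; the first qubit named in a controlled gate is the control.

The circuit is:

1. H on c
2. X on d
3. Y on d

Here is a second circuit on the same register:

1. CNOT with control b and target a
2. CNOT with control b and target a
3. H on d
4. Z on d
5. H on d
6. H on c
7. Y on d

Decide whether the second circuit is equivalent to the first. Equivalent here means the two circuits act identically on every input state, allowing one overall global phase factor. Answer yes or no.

Yes — the two circuits implement the same unitary up to a global phase.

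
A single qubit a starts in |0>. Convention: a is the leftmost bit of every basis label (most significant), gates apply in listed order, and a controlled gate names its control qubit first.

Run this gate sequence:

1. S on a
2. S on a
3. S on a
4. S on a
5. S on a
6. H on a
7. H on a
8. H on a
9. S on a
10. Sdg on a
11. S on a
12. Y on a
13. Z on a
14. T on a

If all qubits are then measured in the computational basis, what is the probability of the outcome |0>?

A full measurement returns |0> with probability 1/2. Key observation: gates 2-5 undo each other exactly, leaving only the rest of the circuit to track.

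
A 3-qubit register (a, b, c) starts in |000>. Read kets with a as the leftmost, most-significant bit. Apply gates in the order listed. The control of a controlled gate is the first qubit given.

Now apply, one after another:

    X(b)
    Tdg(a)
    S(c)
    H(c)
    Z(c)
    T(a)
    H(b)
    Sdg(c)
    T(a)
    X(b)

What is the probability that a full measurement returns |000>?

Outcome |000> occurs with probability 1/4.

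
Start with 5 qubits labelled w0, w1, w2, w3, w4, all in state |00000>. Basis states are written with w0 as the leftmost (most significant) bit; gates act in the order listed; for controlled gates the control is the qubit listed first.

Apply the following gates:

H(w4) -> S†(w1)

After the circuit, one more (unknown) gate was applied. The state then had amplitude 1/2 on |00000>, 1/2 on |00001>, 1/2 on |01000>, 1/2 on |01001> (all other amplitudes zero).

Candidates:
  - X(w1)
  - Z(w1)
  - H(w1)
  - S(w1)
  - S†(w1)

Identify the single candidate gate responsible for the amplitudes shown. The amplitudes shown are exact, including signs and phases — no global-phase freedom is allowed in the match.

The unique candidate consistent with the amplitudes is H(w1).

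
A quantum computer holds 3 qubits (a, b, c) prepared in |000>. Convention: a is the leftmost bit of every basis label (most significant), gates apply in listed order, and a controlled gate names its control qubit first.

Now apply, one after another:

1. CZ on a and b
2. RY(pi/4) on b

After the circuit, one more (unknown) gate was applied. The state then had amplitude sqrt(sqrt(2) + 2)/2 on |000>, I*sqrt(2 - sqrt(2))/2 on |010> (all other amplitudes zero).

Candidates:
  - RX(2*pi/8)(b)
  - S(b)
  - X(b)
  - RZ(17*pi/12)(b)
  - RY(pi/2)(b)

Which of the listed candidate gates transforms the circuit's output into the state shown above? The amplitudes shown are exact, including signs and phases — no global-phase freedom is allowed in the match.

It was S(b) that produced the state shown.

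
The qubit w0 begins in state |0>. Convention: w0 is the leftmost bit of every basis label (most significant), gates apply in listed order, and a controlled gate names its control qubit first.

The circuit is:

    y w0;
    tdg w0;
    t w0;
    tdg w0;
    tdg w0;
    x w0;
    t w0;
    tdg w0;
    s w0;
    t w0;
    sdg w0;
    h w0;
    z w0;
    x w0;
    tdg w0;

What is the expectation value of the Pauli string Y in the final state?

The expectation value of Y is sqrt(2)/2.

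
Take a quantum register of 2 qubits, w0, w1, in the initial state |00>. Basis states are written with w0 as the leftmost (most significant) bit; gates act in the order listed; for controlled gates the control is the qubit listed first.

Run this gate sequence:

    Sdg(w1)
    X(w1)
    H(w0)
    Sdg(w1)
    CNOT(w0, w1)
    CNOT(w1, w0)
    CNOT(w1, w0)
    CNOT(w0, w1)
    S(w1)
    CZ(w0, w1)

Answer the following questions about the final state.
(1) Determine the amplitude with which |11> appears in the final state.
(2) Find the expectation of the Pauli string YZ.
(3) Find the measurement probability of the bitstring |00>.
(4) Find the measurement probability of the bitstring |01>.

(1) The final state's coefficient on |11> equals -sqrt(2)/2. Key observation: the block from step 4 through step 9 cancels to the identity and can be dropped.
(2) The observable YZ averages to 0.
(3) A full measurement returns |00> with probability 0.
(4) Outcome |01> occurs with probability 1/2.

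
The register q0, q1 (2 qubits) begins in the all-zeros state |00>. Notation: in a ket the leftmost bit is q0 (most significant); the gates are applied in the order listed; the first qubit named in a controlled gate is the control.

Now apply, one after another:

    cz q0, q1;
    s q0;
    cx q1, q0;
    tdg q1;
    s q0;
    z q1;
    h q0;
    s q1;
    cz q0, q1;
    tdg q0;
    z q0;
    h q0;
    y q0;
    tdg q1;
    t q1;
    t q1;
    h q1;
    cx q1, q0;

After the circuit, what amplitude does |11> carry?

|11> carries amplitude sqrt(2)*(-I - exp(I*pi/4))/4 in the final state.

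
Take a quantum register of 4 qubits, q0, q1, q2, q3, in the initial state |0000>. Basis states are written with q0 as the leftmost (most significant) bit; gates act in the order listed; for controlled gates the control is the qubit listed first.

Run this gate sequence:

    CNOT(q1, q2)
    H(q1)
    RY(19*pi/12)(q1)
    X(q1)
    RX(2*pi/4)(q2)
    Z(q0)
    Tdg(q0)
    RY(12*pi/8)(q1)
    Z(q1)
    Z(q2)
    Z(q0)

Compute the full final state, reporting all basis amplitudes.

The resulting statevector has amplitude sqrt(12 - 6*sqrt(2))/8 + sqrt(2*sqrt(2) + 4)/8 on |0000>, I*sqrt(12 - 6*sqrt(2))/8 + I*sqrt(2*sqrt(2) + 4)/8 on |0010>, -sqrt(6*sqrt(2) + 12)/8 + sqrt(4 - 2*sqrt(2))/8 on |0100>, -I*sqrt(6*sqrt(2) + 12)/8 + I*sqrt(4 - 2*sqrt(2))/8 on |0110>, and 0 on every other basis state.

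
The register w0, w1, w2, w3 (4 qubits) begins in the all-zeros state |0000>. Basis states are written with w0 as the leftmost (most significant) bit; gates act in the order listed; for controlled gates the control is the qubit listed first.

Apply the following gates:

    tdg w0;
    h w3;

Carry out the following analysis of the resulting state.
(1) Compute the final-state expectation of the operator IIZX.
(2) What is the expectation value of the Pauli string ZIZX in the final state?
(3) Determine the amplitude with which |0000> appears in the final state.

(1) In the final state, IIZX has expectation 1.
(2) The expectation value of ZIZX is 1.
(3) The amplitude on |0000> is sqrt(2)/2.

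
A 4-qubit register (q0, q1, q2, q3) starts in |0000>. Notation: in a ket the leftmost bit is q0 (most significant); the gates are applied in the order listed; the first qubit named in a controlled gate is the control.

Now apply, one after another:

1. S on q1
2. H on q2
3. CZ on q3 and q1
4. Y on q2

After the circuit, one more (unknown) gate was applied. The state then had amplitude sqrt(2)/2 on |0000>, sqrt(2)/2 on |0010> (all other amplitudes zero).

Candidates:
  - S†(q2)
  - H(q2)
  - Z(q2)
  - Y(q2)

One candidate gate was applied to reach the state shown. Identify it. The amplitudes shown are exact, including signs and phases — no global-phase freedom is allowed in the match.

It was Y(q2) that produced the state shown.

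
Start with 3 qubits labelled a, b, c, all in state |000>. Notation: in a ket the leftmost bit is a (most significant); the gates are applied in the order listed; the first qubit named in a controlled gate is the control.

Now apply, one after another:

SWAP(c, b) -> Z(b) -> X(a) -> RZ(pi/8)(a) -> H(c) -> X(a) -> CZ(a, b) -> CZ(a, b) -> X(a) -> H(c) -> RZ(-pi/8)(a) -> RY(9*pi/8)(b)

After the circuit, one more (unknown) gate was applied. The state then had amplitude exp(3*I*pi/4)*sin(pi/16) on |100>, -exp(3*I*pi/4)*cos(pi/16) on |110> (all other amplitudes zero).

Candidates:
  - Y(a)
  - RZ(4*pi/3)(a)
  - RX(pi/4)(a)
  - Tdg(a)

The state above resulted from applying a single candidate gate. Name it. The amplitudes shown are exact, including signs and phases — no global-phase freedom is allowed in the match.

It was Tdg(a) that produced the state shown. Key observation: the block from step 4 through step 11 cancels to the identity and can be dropped.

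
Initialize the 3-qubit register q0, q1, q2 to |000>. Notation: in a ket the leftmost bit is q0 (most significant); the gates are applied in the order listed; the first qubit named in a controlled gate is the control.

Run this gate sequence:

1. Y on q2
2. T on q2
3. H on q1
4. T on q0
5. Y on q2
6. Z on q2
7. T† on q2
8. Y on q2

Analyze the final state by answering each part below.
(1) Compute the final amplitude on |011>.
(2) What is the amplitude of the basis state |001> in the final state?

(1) |011> carries amplitude sqrt(2)*exp(3*I*pi/4)/2 in the final state.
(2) The final state's coefficient on |001> equals sqrt(2)*exp(3*I*pi/4)/2.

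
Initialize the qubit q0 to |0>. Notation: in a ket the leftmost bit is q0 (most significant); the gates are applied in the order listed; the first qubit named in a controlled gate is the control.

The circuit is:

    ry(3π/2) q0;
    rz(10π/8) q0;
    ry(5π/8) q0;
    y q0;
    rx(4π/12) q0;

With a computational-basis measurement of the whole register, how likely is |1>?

The probability of measuring |1> is -sqrt(6)/8 - sqrt(2*sqrt(2) + 4)/16 + 1/2.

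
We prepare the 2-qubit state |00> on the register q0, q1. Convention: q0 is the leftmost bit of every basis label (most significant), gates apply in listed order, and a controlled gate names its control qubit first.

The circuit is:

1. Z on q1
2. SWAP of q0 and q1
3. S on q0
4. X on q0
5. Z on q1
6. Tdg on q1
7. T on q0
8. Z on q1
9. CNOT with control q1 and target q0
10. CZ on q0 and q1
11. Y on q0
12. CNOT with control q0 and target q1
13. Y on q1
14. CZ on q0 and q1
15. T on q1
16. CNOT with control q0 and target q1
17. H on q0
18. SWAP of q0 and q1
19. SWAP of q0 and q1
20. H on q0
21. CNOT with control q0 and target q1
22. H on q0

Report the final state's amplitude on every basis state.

After the circuit, the state carries amplitude 0 on |00>, sqrt(2)*I/2 on |01>, 0 on |10>, sqrt(2)*I/2 on |11>.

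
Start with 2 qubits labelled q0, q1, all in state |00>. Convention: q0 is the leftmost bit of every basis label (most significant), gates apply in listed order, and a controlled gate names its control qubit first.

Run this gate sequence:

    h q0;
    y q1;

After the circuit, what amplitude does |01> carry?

The final state's coefficient on |01> equals sqrt(2)*I/2.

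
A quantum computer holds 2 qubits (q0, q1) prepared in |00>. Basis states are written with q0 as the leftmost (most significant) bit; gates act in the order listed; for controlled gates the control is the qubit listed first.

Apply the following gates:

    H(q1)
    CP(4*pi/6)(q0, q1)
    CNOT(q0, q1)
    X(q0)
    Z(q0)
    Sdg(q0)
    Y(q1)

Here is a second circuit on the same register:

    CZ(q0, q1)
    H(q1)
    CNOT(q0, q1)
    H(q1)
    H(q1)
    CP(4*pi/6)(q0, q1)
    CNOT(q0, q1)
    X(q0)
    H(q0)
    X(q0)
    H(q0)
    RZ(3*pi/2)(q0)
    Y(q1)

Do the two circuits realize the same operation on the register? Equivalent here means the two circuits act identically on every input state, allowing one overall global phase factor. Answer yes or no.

Yes, they are equivalent — the unitaries differ by at most a global phase.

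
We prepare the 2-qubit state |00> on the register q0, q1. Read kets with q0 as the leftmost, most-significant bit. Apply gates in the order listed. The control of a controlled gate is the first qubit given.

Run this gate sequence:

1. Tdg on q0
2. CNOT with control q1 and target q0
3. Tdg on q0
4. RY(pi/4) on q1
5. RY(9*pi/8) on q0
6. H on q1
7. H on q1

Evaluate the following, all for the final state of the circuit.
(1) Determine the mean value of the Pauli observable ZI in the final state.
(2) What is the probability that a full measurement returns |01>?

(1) The observable ZI averages to -sqrt(sqrt(2) + 2)/2.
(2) A full measurement returns |01> with probability (2 - sqrt(2))*(2 - sqrt(sqrt(2) + 2))/16.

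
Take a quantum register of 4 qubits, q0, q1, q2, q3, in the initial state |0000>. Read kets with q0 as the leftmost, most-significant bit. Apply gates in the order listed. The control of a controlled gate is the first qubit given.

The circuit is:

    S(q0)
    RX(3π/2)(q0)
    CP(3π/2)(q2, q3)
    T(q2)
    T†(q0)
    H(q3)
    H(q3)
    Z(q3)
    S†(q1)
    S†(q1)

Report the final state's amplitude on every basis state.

The final amplitudes are -sqrt(2)/2 on |0000>, -sqrt(2)*exp(I*pi/4)/2 on |1000>, and 0 on every other basis state.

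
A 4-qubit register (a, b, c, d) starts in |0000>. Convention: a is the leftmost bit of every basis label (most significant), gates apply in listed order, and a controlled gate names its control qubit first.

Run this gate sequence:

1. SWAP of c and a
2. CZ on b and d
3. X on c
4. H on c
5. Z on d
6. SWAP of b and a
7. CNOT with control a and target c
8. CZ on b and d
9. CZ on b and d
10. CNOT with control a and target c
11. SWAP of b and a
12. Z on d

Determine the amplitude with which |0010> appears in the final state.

The amplitude on |0010> is -sqrt(2)/2. Key observation: the block from step 5 through step 12 cancels to the identity and can be dropped.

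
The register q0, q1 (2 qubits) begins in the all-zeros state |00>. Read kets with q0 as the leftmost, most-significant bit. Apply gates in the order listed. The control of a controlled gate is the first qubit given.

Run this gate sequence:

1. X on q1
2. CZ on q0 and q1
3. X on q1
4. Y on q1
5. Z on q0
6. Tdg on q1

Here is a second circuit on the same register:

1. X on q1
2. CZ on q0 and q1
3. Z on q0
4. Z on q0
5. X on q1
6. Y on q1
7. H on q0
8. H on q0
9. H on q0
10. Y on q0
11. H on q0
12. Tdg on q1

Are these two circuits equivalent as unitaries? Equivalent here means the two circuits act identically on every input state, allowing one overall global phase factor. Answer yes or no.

No, they are not equivalent — no single phase factor reconciles the two unitaries.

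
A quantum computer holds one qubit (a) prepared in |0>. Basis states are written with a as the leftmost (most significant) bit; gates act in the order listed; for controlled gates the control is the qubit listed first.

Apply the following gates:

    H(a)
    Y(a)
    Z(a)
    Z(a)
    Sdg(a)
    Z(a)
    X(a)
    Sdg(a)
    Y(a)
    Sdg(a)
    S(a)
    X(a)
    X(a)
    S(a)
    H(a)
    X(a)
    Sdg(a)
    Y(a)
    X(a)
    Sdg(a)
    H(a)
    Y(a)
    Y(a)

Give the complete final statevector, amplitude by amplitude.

After the circuit, the state carries amplitude -sqrt(2)/2 on |0>, -sqrt(2)*I/2 on |1>.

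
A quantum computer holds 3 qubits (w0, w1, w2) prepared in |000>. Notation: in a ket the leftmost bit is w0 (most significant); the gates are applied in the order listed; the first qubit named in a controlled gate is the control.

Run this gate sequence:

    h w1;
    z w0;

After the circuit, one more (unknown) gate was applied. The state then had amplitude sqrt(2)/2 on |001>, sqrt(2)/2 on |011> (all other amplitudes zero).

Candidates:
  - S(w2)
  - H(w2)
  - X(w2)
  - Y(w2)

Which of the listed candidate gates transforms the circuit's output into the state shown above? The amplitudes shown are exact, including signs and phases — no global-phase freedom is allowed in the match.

The unique candidate consistent with the amplitudes is X(w2).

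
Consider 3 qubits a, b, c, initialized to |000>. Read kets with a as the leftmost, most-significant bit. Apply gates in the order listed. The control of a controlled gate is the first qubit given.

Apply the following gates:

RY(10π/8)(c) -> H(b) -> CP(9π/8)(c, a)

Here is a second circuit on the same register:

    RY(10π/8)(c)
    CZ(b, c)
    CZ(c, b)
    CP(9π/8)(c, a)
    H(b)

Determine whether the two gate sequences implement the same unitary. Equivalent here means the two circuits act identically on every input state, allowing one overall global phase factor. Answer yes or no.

Yes, they are equivalent — the unitaries differ by at most a global phase.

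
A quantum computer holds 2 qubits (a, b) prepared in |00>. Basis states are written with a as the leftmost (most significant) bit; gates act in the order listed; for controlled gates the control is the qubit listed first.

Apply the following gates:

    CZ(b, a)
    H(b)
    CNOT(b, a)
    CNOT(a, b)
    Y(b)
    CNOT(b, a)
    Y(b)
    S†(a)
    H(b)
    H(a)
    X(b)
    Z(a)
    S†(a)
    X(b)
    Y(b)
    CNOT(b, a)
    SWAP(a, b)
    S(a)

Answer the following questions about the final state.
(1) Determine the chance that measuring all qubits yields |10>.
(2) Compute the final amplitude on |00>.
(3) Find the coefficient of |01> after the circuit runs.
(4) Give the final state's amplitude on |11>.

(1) Outcome |10> occurs with probability 1/4.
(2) The final state's coefficient on |00> equals sqrt(2)*(-1 - I)/4.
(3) The amplitude on |01> is sqrt(2)*(1 + I)/4.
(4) |11> carries amplitude sqrt(2)*(-1 + I)/4 in the final state.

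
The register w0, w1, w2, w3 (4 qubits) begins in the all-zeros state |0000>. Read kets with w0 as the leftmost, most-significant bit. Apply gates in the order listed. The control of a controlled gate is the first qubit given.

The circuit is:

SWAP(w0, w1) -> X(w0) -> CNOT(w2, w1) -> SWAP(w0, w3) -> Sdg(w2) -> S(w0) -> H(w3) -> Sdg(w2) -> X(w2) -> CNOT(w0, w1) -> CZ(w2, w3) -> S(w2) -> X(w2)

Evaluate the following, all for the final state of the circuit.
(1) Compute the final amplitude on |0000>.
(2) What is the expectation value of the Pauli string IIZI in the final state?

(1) |0000> carries amplitude sqrt(2)*I/2 in the final state.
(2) The observable IIZI averages to 1.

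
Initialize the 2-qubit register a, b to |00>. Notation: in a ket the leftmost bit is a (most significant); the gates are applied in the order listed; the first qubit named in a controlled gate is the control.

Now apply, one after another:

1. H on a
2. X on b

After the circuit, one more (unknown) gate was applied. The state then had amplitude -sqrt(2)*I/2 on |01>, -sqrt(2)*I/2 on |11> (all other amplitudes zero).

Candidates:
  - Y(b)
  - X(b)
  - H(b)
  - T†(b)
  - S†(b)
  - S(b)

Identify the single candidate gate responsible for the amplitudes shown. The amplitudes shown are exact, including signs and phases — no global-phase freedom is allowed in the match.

The unique candidate consistent with the amplitudes is S†(b).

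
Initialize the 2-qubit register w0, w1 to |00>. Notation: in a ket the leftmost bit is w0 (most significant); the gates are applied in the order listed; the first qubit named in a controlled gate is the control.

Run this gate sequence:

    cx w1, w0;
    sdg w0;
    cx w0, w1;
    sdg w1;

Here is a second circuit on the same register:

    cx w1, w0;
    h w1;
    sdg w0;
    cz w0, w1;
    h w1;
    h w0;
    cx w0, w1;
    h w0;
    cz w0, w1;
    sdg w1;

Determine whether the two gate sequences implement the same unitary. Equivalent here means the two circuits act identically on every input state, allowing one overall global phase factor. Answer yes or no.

No — the two circuits implement different unitaries, even allowing a global phase.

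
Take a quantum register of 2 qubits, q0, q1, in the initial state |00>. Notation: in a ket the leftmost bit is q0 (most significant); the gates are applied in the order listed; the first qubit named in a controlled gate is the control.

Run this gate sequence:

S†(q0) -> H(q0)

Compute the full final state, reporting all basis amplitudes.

The resulting statevector has amplitude sqrt(2)/2 on |00>, 0 on |01>, sqrt(2)/2 on |10>, 0 on |11>.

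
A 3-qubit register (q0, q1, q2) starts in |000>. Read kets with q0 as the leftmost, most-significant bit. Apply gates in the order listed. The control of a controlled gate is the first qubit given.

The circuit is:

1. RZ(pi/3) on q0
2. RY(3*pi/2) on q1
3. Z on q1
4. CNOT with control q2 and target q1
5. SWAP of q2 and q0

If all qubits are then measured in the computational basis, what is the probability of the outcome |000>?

The probability of measuring |000> is 1/2.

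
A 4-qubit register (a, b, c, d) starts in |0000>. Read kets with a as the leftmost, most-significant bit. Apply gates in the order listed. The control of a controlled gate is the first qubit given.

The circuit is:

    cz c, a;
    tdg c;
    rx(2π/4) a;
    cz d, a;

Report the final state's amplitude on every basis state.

After the circuit, the state carries amplitude sqrt(2)/2 on |0000>, -sqrt(2)*I/2 on |1000>, and 0 on every other basis state.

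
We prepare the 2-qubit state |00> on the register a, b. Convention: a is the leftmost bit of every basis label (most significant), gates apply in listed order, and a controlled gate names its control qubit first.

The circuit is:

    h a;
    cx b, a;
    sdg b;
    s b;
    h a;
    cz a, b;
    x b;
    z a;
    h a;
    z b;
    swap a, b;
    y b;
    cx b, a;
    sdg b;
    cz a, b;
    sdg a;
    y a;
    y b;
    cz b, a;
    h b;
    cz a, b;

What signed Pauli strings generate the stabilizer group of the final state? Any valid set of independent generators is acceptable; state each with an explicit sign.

One valid set of independent stabilizer generators is -XI, -IX (any independent generating set of the same group is equally correct).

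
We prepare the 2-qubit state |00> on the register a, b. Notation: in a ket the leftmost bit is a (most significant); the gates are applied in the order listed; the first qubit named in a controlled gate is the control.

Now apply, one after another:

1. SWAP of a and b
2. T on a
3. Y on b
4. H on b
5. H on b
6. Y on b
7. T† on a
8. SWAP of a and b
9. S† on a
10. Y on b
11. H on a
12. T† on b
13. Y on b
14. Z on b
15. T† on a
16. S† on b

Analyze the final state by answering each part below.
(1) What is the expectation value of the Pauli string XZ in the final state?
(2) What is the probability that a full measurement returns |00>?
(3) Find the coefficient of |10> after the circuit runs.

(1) The expectation value of XZ is sqrt(2)/2. Key observation: steps 2-7 multiply out to the identity, so the circuit reduces to the remaining gates.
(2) A full measurement returns |00> with probability 1/2.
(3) The amplitude on |10> is -sqrt(2)*I/2.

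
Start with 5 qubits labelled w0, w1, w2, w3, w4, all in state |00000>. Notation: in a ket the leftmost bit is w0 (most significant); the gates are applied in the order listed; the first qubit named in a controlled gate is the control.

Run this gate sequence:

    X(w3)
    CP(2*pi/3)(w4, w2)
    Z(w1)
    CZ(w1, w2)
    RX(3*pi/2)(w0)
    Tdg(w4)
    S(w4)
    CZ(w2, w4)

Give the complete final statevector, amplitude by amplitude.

The final amplitudes are -sqrt(2)/2 on |00010>, -sqrt(2)*I/2 on |10010>, and 0 on every other basis state.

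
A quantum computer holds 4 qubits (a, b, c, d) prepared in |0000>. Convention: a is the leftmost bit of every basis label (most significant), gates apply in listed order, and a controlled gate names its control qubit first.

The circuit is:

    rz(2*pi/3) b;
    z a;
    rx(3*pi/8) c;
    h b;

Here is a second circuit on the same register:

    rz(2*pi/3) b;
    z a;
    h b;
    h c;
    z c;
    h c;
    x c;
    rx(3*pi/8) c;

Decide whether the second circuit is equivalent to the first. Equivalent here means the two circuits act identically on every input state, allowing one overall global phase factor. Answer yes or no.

Yes, they are equivalent — the unitaries differ by at most a global phase.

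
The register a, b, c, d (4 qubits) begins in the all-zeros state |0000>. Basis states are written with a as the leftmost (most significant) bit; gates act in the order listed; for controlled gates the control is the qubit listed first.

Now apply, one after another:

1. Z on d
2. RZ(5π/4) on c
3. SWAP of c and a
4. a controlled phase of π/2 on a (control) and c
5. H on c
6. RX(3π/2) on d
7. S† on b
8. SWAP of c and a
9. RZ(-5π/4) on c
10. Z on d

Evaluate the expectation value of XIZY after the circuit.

The observable XIZY averages to -1.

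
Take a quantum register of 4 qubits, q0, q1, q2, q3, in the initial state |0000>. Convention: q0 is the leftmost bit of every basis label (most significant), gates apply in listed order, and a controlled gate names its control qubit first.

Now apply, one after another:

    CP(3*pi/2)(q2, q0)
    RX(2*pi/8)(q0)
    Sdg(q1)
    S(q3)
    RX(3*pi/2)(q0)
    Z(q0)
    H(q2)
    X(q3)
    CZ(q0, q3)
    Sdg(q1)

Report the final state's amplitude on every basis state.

The final amplitudes are -sqrt(sqrt(2) + 2)/4 - sqrt(2 - sqrt(2))/4 on |0001>, -sqrt(sqrt(2) + 2)/4 - sqrt(2 - sqrt(2))/4 on |0011>, -I*sqrt(sqrt(2) + 2)/4 + I*sqrt(2 - sqrt(2))/4 on |1001>, -I*sqrt(sqrt(2) + 2)/4 + I*sqrt(2 - sqrt(2))/4 on |1011>, and 0 on every other basis state.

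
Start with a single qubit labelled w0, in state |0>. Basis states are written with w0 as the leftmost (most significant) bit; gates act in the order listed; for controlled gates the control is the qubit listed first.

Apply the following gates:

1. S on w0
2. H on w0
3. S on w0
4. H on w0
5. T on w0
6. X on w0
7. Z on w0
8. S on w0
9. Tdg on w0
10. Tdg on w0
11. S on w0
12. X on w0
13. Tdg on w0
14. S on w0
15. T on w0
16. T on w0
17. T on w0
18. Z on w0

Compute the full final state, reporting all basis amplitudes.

After the circuit, the state carries amplitude 1/2 - I/2 on |0>, sqrt(2)/2 on |1>.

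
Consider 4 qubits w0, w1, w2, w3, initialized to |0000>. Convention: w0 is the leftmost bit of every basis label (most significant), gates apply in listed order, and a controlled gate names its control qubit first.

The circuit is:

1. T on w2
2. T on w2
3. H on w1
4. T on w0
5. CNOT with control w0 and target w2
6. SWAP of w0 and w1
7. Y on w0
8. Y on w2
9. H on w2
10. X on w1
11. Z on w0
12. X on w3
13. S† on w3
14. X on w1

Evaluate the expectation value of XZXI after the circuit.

In the final state, XZXI has expectation -1.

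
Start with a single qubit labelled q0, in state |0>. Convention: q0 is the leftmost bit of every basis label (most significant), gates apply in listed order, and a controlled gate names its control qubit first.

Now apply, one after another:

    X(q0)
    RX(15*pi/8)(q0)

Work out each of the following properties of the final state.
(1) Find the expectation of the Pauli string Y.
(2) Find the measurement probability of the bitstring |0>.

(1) The expectation value of Y is -sqrt(2 - sqrt(2))/2.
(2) Outcome |0> occurs with probability sin(pi/16)**2.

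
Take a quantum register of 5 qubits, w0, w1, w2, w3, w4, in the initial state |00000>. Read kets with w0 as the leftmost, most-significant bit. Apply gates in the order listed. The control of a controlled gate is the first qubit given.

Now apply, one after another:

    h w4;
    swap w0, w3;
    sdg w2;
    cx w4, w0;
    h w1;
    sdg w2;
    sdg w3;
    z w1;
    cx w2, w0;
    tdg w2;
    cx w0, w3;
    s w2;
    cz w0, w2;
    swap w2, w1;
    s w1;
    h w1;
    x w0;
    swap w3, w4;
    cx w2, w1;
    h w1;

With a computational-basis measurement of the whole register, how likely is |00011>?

Outcome |00011> occurs with probability 1/4.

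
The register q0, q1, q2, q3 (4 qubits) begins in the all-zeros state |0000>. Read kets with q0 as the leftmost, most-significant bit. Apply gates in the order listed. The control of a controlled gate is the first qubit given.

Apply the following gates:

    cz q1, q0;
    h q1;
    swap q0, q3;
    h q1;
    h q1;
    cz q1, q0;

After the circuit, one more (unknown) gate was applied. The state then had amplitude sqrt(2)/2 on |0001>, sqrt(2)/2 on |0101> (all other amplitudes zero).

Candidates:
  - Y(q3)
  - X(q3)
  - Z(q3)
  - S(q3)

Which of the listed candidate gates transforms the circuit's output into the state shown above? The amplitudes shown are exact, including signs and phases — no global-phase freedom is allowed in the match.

The unique candidate consistent with the amplitudes is X(q3).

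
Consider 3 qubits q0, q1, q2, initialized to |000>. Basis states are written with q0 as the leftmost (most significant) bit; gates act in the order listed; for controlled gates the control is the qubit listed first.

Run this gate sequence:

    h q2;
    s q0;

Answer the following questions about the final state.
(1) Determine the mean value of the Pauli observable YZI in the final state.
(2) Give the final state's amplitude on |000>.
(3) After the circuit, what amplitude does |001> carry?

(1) The observable YZI averages to 0.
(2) The amplitude on |000> is sqrt(2)/2.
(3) The final state's coefficient on |001> equals sqrt(2)/2.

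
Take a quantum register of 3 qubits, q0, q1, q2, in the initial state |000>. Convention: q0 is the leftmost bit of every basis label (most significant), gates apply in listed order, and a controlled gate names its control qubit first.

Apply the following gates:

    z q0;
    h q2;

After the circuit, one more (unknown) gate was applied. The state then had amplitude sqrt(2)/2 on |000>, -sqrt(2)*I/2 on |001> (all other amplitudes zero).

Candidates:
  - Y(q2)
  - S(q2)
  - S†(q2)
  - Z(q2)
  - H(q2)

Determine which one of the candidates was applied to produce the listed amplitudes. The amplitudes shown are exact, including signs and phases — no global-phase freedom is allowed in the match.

It was S†(q2) that produced the state shown.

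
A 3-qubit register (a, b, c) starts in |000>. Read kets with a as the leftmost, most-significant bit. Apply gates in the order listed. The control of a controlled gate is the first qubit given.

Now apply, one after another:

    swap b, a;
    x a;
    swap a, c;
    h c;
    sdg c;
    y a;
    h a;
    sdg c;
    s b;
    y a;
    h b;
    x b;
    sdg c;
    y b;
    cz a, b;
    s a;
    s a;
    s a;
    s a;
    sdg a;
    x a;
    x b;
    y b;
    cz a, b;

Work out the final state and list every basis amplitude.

After the circuit, the state carries amplitude -sqrt(2)*I/4 on |000>, -sqrt(2)/4 on |001>, sqrt(2)*I/4 on |010>, sqrt(2)/4 on |011>, sqrt(2)/4 on |100>, -sqrt(2)*I/4 on |101>, -sqrt(2)/4 on |110>, sqrt(2)*I/4 on |111>. Key observation: steps 16-19 multiply out to the identity, so the circuit reduces to the remaining gates.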